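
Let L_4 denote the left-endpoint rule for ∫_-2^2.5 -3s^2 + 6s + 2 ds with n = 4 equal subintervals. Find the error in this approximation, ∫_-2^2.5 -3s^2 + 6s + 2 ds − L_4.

14.23828125

Exact integral: ∫_-2^2.5 f(s) ds = -7.875.
L_4 = -22.11328125.
Error = -7.875 − (-22.11328125) = 14.23828125.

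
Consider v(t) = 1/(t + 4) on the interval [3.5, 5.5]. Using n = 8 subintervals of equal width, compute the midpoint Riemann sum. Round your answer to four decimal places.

0.2364

Δt = (5.5 − 3.5)/8 = 0.25.
Midpoints: 3.625, 3.875, 4.125, 4.375, 4.625, 4.875, 5.125, 5.375.
v(3.625) = 8/61, v(3.875) = 8/63, v(4.125) = 8/65, v(4.375) = 8/67, v(4.625) = 8/69, v(4.875) = 8/71, v(5.125) = 8/73, v(5.375) = 8/75.
Sum = Δt · [v(3.625) + v(3.875) + v(4.125) + ...].
Sum ≈ 0.2364.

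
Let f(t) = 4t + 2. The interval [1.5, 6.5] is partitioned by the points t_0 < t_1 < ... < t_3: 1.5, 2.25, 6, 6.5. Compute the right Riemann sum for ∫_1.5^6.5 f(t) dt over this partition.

Subinterval widths: 0.75, 3.75, 0.5.
Right endpoints: 2.25, 6, 6.5.
f(2.25) = 11, f(6) = 26, f(6.5) = 28.
Sum = Σ Δt_i · f(t_i).
Sum = 119.75.

119.75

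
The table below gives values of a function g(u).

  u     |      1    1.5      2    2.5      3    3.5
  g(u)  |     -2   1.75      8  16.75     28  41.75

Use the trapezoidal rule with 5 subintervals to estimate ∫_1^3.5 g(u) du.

Δu = 0.5.
T_5 = (0.5/2)·[(-2) + 2·1.75 + 2·8 + 2·16.75 + 2·28 + 41.75] = 37.1875.

37.1875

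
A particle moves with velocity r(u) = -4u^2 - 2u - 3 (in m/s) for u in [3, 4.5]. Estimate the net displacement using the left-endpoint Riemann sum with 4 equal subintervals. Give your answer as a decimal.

Δu = (4.5 − 3)/4 = 0.375.
Left endpoints: 3, 3.375, 3.75, 4.125.
r(3) = -45, r(3.375) = -55.3125, r(3.75) = -66.75, r(4.125) = -79.3125.
Sum = Δu · [r(3) + r(3.375) + r(3.75) + r(4.125)].
Sum = -92.390625.

-92.390625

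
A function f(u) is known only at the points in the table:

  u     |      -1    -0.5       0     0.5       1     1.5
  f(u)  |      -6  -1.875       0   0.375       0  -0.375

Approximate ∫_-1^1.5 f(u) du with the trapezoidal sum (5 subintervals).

Δu = 0.5.
T_5 = (0.5/2)·[(-6) + 2·(-1.875) + 2·0 + 2·0.375 + 2·0 + (-0.375)] = -2.34375.

-2.34375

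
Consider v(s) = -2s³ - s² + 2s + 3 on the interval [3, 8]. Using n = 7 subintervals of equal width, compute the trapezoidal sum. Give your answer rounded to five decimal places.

Δs = (8 − 3)/7 = 5/7.
v(3) = -54, v(26/7) = -36307/343, v(31/7) = -62242/343, v(36/7) = -97827/343, v(41/7) = -144562/343, v(46/7) = -203947/343, v(51/7) = -277482/343, v(8) = -1069.
T_7 = (Δs/2)·[v(s_0) + 2v(s_1) + ... + 2v(s_{6}) + v(s_7)].
Sum ≈ -2113.62245.

-2113.62245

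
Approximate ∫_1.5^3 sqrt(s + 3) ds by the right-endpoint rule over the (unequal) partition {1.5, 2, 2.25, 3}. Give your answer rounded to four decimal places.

3.5280

Subinterval widths: 0.5, 0.25, 0.75.
Right endpoints: 2, 2.25, 3.
f(2) ≈ 2.2361, f(2.25) ≈ 2.2913, f(3) ≈ 2.4495.
Sum = Σ Δs_i · f(s_i).
Sum ≈ 3.5280.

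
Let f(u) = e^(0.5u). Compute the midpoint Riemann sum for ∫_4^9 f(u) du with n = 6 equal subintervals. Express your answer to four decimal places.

Δu = (9 − 4)/6 = 5/6.
Midpoints: 53/12, 5.25, 73/12, 83/12, 7.75, 103/12.
f(53/12) ≈ 9.1005, f(5.25) ≈ 13.8046, f(73/12) ≈ 20.9401, f(83/12) ≈ 31.7640, f(7.75) ≈ 48.1827, f(103/12) ≈ 73.0882.
Sum = Δu · [f(53/12) + f(5.25) + f(73/12) + ...].
Sum ≈ 164.0667.

164.0667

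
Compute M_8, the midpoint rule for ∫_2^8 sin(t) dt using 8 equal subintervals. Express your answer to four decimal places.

Δt = (8 − 2)/8 = 0.75.
Midpoints: 2.375, 3.125, 3.875, 4.625, 5.375, 6.125, 6.875, 7.625.
f(2.375) ≈ 0.6937, f(3.125) ≈ 0.0166, f(3.875) ≈ -0.6694, f(4.625) ≈ -0.9962, f(5.375) ≈ -0.7884, f(6.125) ≈ -0.1575, f(6.875) ≈ 0.5579, f(7.625) ≈ 0.9739.
Sum = Δt · [f(2.375) + f(3.125) + f(3.875) + ...].
Sum ≈ -0.2771.

-0.2771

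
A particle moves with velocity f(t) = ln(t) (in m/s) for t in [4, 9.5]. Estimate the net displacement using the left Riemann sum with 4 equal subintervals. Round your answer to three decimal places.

Δt = (9.5 − 4)/4 = 1.375.
Left endpoints: 4, 5.375, 6.75, 8.125.
f(4) ≈ 1.386, f(5.375) ≈ 1.682, f(6.75) ≈ 1.910, f(8.125) ≈ 2.095.
Sum = Δt · [f(4) + f(5.375) + f(6.75) + f(8.125)].
Sum ≈ 9.725.

9.725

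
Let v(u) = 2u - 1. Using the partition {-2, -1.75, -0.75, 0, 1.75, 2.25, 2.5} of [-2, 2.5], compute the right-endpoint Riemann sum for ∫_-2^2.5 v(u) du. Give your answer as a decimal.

Subinterval widths: 0.25, 1, 0.75, 1.75, 0.5, 0.25.
Right endpoints: -1.75, -0.75, 0, 1.75, 2.25, 2.5.
v(-1.75) = -4.5, v(-0.75) = -2.5, v(0) = -1, v(1.75) = 2.5, v(2.25) = 3.5, v(2.5) = 4.
Sum = Σ Δu_i · v(u_i).
Sum = 2.75.

2.75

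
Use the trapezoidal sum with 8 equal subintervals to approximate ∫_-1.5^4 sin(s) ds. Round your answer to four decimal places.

0.6956

Δs = (4 − (-1.5))/8 = 0.6875.
f(-1.5) ≈ -0.9975, f(-0.8125) ≈ -0.7260, f(-0.125) ≈ -0.1247, f(0.5625) ≈ 0.5333, f(1.25) ≈ 0.9490, f(1.9375) ≈ 0.9335, f(2.625) ≈ 0.4939, f(3.3125) ≈ -0.1701, f(4) ≈ -0.7568.
T_8 = (Δs/2)·[f(s_0) + 2f(s_1) + ... + 2f(s_{7}) + f(s_8)].
Sum ≈ 0.6956.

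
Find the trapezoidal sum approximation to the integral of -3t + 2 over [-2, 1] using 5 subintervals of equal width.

10.5

Δt = (1 − (-2))/5 = 0.6.
f(-2) = 8, f(-1.4) = 6.2, f(-0.8) = 4.4, f(-0.2) = 2.6, f(0.4) = 0.8, f(1) = -1.
T_5 = (Δt/2)·[f(t_0) + 2f(t_1) + ... + 2f(t_{4}) + f(t_5)].
Sum = 10.5.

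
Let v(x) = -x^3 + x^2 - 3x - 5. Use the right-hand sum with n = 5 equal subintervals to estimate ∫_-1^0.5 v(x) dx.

Δx = (0.5 − (-1))/5 = 0.3.
Right endpoints: -0.7, -0.4, -0.1, 0.2, 0.5.
v(-0.7) = -2.067, v(-0.4) = -3.576, v(-0.1) = -4.689, v(0.2) = -5.568, v(0.5) = -6.375.
Sum = Δx · [v(-0.7) + v(-0.4) + v(-0.1) + v(0.2) + v(0.5)].
Sum = -6.6825.

-6.6825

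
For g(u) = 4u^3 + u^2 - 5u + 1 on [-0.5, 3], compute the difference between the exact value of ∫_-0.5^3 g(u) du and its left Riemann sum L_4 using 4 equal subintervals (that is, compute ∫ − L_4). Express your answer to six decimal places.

36.494792

Exact integral: ∫_-0.5^3 g(u) du ≈ 71.60416667.
L_4 = 35.109375.
Error ≈ 71.60416667 − 35.109375 ≈ 36.494792.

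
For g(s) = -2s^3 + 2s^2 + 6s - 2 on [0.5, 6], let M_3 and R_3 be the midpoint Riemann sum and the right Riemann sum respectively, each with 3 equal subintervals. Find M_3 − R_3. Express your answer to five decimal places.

380.85590

M_3 ≈ -380.8431713.
R_3 ≈ -761.6990741.
M_3 − R_3 ≈ 380.85590.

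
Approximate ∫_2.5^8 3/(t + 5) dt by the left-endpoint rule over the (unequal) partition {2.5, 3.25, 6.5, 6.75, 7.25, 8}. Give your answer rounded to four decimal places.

1.8584

Subinterval widths: 0.75, 3.25, 0.25, 0.5, 0.75.
Left endpoints: 2.5, 3.25, 6.5, 6.75, 7.25.
f(2.5) = 0.4, f(3.25) = 4/11, f(6.5) = 6/23, f(6.75) = 12/47, f(7.25) = 12/49.
Sum = Σ Δt_i · f(t_i).
Sum ≈ 1.8584.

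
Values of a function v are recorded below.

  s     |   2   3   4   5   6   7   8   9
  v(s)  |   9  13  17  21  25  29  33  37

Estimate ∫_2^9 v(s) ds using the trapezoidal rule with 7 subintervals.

161

Δs = 1.
T_7 = (1/2)·[9 + 2·13 + 2·17 + 2·21 + 2·25 + 2·29 + 2·33 + 37] = 161.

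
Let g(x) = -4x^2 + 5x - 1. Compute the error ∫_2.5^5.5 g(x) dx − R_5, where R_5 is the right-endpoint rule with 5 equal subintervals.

Exact integral: ∫_2.5^5.5 g(x) dx = -144.
R_5 = -169.02.
Error = -144 − (-169.02) = 25.02.

25.02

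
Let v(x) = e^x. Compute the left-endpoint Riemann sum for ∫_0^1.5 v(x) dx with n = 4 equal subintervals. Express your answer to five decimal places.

Δx = (1.5 − 0)/4 = 0.375.
Left endpoints: 0, 0.375, 0.75, 1.125.
v(0) ≈ 1.00000, v(0.375) ≈ 1.45499, v(0.75) ≈ 2.11700, v(1.125) ≈ 3.08022.
Sum = Δx · [v(0) + v(0.375) + v(0.75) + v(1.125)].
Sum ≈ 2.86958.

2.86958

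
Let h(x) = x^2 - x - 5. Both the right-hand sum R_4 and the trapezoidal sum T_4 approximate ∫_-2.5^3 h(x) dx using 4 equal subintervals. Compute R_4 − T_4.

-1.890625

R_4 = -14.82421875.
T_4 = -12.93359375.
R_4 − T_4 = -1.890625.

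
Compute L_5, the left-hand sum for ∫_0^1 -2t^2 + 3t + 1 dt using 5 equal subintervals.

1.72

Δt = (1 − 0)/5 = 0.2.
Left endpoints: 0, 0.2, 0.4, 0.6, 0.8.
f(0) = 1, f(0.2) = 1.52, f(0.4) = 1.88, f(0.6) = 2.08, f(0.8) = 2.12.
Sum = Δt · [f(0) + f(0.2) + f(0.4) + f(0.6) + f(0.8)].
Sum = 1.72.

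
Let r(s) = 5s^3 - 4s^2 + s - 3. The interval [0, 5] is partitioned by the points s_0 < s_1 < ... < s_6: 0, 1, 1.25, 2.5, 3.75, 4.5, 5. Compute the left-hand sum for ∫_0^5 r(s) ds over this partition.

408.9296875

Subinterval widths: 1, 0.25, 1.25, 1.25, 0.75, 0.5.
Left endpoints: 0, 1, 1.25, 2.5, 3.75, 4.5.
r(0) = -3, r(1) = -1, r(1.25) = 1.765625, r(2.5) = 52.625, r(3.75) = 208.171875, r(4.5) = 376.125.
Sum = Σ Δs_i · r(s_i).
Sum = 408.9296875.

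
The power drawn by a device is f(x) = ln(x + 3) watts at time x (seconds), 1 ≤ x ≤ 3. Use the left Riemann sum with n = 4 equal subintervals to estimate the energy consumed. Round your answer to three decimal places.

Δx = (3 − 1)/4 = 0.5.
Left endpoints: 1, 1.5, 2, 2.5.
f(1) ≈ 1.386, f(1.5) ≈ 1.504, f(2) ≈ 1.609, f(2.5) ≈ 1.705.
Sum = Δx · [f(1) + f(1.5) + f(2) + f(2.5)].
Sum ≈ 3.102.

3.102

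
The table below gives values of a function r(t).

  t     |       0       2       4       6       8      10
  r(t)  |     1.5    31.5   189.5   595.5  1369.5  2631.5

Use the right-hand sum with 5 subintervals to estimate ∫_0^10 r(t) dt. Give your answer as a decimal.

9635

Δt = 2.
Sum = 2·[31.5 + 189.5 + 595.5 + 1369.5 + 2631.5] = 9635.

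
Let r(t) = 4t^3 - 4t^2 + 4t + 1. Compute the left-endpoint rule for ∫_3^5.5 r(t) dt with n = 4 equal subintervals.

550.09765625

Δt = (5.5 − 3)/4 = 0.625.
Left endpoints: 3, 3.625, 4.25, 4.875.
r(3) = 85, r(3.625) = 153.4765625, r(4.25) = 252.8125, r(4.875) = 388.8671875.
Sum = Δt · [r(3) + r(3.625) + r(4.25) + r(4.875)].
Sum = 550.09765625.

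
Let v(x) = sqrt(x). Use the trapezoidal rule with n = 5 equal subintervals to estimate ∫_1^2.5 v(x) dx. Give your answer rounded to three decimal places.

Δx = (2.5 − 1)/5 = 0.3.
v(1) ≈ 1.000, v(1.3) ≈ 1.140, v(1.6) ≈ 1.265, v(1.9) ≈ 1.378, v(2.2) ≈ 1.483, v(2.5) ≈ 1.581.
T_5 = (Δx/2)·[v(x_0) + 2v(x_1) + ... + 2v(x_{4}) + v(x_5)].
Sum ≈ 1.967.

1.967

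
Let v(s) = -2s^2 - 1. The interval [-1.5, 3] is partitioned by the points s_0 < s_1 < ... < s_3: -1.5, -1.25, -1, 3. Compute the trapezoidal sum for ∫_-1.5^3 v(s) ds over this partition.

Subinterval widths: 0.25, 0.25, 4.
v(-1.5) = -5.5, v(-1.25) = -4.125, v(-1) = -3, v(3) = -19.
On each subinterval the trapezoid contributes (Δs_i/2)·[v(s_{i-1}) + v(s_i)].
Sum = -46.09375.

-46.09375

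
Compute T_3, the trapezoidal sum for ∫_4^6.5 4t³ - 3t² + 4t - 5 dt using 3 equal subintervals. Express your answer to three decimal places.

1375.799

Δt = (6.5 − 4)/3 = 5/6.
f(4) = 219, f(29/6) = 42757/108, f(17/3) = 17528/27, f(6.5) = 992.75.
T_3 = (Δt/2)·[f(t_0) + 2f(t_1) + 2f(t_2) + f(t_3)].
Sum ≈ 1375.799.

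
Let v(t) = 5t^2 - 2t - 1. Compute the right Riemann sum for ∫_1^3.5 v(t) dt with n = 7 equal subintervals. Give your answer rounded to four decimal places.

Δt = (3.5 − 1)/7 = 5/14.
Right endpoints: 19/14, 12/7, 29/14, 17/7, 39/14, 22/7, 3.5.
v(19/14) = 1077/196, v(12/7) = 503/49, v(29/14) = 3197/196, v(17/7) = 1158/49, v(39/14) = 6317/196, v(22/7) = 2063/49, v(3.5) = 53.25.
Sum = Δt · [v(19/14) + v(12/7) + v(29/14) + ...].
Sum ≈ 65.4592.

65.4592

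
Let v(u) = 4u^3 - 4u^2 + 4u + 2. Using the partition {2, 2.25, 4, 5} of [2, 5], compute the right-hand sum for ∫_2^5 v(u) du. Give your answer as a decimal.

798.578125

Subinterval widths: 0.25, 1.75, 1.
Right endpoints: 2.25, 4, 5.
v(2.25) = 36.3125, v(4) = 210, v(5) = 422.
Sum = Σ Δu_i · v(u_i).
Sum = 798.578125.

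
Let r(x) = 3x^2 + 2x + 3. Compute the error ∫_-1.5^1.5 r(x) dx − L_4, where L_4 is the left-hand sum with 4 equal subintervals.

1.40625

Exact integral: ∫_-1.5^1.5 r(x) dx = 15.75.
L_4 = 14.34375.
Error = 15.75 − 14.34375 = 1.40625.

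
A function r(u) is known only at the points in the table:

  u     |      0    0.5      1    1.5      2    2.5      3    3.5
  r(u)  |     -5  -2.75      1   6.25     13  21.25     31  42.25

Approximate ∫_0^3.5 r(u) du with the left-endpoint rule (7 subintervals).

Δu = 0.5.
Sum = 0.5·[(-5) + (-2.75) + 1 + 6.25 + 13 + 21.25 + 31] = 32.375.

32.375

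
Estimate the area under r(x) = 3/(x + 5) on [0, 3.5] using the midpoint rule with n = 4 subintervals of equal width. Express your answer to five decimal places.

Δx = (3.5 − 0)/4 = 0.875.
Midpoints: 0.4375, 1.3125, 2.1875, 3.0625.
r(0.4375) = 16/29, r(1.3125) = 48/101, r(2.1875) = 48/115, r(3.0625) = 16/43.
Sum = Δx · [r(0.4375) + r(1.3125) + r(2.1875) + r(3.0625)].
Sum ≈ 1.58940.

1.58940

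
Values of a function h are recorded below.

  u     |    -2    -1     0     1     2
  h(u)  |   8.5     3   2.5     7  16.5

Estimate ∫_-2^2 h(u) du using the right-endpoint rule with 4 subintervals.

29

Δu = 1.
Sum = 1·[3 + 2.5 + 7 + 16.5] = 29.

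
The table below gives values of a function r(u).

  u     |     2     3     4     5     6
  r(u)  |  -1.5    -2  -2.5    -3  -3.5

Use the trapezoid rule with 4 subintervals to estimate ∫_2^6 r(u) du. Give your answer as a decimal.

-10

Δu = 1.
T_4 = (1/2)·[(-1.5) + 2·(-2) + 2·(-2.5) + 2·(-3) + (-3.5)] = -10.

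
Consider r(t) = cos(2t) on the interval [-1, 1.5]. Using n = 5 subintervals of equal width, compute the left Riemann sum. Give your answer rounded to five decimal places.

Δt = (1.5 − (-1))/5 = 0.5.
Left endpoints: -1, -0.5, 0, 0.5, 1.
r(-1) ≈ -0.41615, r(-0.5) ≈ 0.54030, r(0) ≈ 1.00000, r(0.5) ≈ 0.54030, r(1) ≈ -0.41615.
Sum = Δt · [r(-1) + r(-0.5) + r(0) + r(0.5) + r(1)].
Sum ≈ 0.62416.

0.62416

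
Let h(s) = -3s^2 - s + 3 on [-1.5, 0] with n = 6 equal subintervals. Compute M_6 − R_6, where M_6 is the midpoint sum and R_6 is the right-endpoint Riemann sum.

M_6 = 2.2734375.
R_6 = 2.859375.
M_6 − R_6 = -0.5859375.

-0.5859375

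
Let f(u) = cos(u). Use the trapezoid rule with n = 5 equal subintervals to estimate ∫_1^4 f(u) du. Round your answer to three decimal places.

-1.550

Δu = (4 − 1)/5 = 0.6.
f(1) ≈ 0.540, f(1.6) ≈ -0.029, f(2.2) ≈ -0.589, f(2.8) ≈ -0.942, f(3.4) ≈ -0.967, f(4) ≈ -0.654.
T_5 = (Δu/2)·[f(u_0) + 2f(u_1) + ... + 2f(u_{4}) + f(u_5)].
Sum ≈ -1.550.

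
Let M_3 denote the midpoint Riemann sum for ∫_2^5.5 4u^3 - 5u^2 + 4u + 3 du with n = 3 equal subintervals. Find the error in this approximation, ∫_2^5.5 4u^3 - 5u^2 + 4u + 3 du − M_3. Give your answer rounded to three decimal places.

15.880

Exact integral: ∫_2^5.5 f(u) du ≈ 698.10417.
M_3 ≈ 682.22454.
Error ≈ 698.10417 − 682.22454 ≈ 15.880.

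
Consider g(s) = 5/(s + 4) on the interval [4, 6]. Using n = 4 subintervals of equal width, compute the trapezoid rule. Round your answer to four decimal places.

1.1163

Δs = (6 − 4)/4 = 0.5.
g(4) = 0.625, g(4.5) = 10/17, g(5) = 5/9, g(5.5) = 10/19, g(6) = 0.5.
T_4 = (Δs/2)·[g(s_0) + 2g(s_1) + 2g(s_2) + 2g(s_3) + g(s_4)].
Sum ≈ 1.1163.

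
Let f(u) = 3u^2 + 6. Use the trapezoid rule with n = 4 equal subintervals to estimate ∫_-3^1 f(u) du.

Δu = (1 − (-3))/4 = 1.
f(-3) = 33, f(-2) = 18, f(-1) = 9, f(0) = 6, f(1) = 9.
T_4 = (Δu/2)·[f(u_0) + 2f(u_1) + 2f(u_2) + 2f(u_3) + f(u_4)].
Sum = 54.

54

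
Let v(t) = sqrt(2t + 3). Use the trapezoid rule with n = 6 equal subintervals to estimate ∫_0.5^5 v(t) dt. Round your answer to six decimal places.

12.946990

Δt = (5 − 0.5)/6 = 0.75.
v(0.5) ≈ 2.000000, v(1.25) ≈ 2.345208, v(2) ≈ 2.645751, v(2.75) ≈ 2.915476, v(3.5) ≈ 3.162278, v(4.25) ≈ 3.391165, v(5) ≈ 3.605551.
T_6 = (Δt/2)·[v(t_0) + 2v(t_1) + ... + 2v(t_{5}) + v(t_6)].
Sum ≈ 12.946990.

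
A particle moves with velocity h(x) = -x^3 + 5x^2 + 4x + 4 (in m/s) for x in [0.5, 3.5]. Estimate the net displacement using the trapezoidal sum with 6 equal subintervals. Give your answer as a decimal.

69.625

Δx = (3.5 − 0.5)/6 = 0.5.
h(0.5) = 7.125, h(1) = 12, h(1.5) = 17.875, h(2) = 24, h(2.5) = 29.625, h(3) = 34, h(3.5) = 36.375.
T_6 = (Δx/2)·[h(x_0) + 2h(x_1) + ... + 2h(x_{5}) + h(x_6)].
Sum = 69.625.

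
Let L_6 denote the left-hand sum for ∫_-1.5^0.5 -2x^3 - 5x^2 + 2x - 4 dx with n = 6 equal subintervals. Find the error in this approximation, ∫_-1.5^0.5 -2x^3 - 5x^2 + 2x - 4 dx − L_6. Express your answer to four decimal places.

Exact integral: ∫_-1.5^0.5 f(x) dx ≈ -13.333333.
L_6 ≈ -14.574074.
Error ≈ -13.333333 − (-14.574074) ≈ 1.2407.

1.2407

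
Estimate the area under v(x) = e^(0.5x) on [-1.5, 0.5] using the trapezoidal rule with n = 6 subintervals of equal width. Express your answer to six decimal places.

Δx = (0.5 − (-1.5))/6 = 1/3.
v(-1.5) ≈ 0.472367, v(-7/6) ≈ 0.558035, v(-5/6) ≈ 0.659241, v(-0.5) ≈ 0.778801, v(-1/6) ≈ 0.920044, v(1/6) ≈ 1.086904, v(0.5) ≈ 1.284025.
T_6 = (Δx/2)·[v(x_0) + 2v(x_1) + ... + 2v(x_{5}) + v(x_6)].
Sum ≈ 1.627074.

1.627074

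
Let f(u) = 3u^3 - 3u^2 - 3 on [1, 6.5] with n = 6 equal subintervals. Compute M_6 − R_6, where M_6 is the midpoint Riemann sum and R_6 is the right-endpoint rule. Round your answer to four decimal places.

M_6 ≈ 1036.079210.
R_6 ≈ 1391.122830.
M_6 − R_6 ≈ -355.0436.

-355.0436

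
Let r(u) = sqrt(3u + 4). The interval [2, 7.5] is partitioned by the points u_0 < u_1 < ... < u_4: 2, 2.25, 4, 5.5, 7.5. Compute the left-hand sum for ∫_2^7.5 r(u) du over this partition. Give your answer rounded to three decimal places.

Subinterval widths: 0.25, 1.75, 1.5, 2.
Left endpoints: 2, 2.25, 4, 5.5.
r(2) ≈ 3.162, r(2.25) ≈ 3.279, r(4) ≈ 4.000, r(5.5) ≈ 4.528.
Sum = Σ Δu_i · r(u_i).
Sum ≈ 21.584.

21.584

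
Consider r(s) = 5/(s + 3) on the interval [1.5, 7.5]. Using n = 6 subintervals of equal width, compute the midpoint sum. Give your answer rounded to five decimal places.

Δs = (7.5 − 1.5)/6 = 1.
Midpoints: 2, 3, 4, 5, 6, 7.
r(2) = 1, r(3) = 5/6, r(4) = 5/7, r(5) = 0.625, r(6) = 5/9, r(7) = 0.5.
Sum = Δs · [r(2) + r(3) + r(4) + ...].
Sum ≈ 4.22817.

4.22817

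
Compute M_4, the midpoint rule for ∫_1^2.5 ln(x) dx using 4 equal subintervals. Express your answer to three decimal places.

Δx = (2.5 − 1)/4 = 0.375.
Midpoints: 1.1875, 1.5625, 1.9375, 2.3125.
f(1.1875) ≈ 0.172, f(1.5625) ≈ 0.446, f(1.9375) ≈ 0.661, f(2.3125) ≈ 0.838.
Sum = Δx · [f(1.1875) + f(1.5625) + f(1.9375) + f(2.3125)].
Sum ≈ 0.794.

0.794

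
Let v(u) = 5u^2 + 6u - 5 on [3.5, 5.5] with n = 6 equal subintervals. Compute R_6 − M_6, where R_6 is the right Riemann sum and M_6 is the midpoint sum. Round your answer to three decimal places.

17.278

R_6 ≈ 267.01852.
M_6 ≈ 249.74074.
R_6 − M_6 ≈ 17.278.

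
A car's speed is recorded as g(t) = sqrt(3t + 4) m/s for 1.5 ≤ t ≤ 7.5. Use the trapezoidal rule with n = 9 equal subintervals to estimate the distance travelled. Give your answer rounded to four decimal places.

Δt = (7.5 − 1.5)/9 = 2/3.
g(1.5) ≈ 2.9155, g(13/6) ≈ 3.2404, g(17/6) ≈ 3.5355, g(3.5) ≈ 3.8079, g(25/6) ≈ 4.0620, g(29/6) ≈ 4.3012, g(5.5) ≈ 4.5277, g(37/6) ≈ 4.7434, g(41/6) ≈ 4.9497, g(7.5) ≈ 5.1478.
T_9 = (Δt/2)·[g(t_0) + 2g(t_1) + ... + 2g(t_{8}) + g(t_9)].
Sum ≈ 24.7996.

24.7996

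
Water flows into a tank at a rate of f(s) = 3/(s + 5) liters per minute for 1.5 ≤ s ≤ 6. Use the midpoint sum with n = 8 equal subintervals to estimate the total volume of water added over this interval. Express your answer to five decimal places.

Δs = (6 − 1.5)/8 = 0.5625.
Midpoints: 1.78125, 2.34375, 2.90625, 3.46875, 4.03125, 4.59375, 5.15625, 5.71875.
f(1.78125) = 96/217, f(2.34375) = 96/235, f(2.90625) = 96/253, f(3.46875) = 96/271, f(4.03125) = 96/289, f(4.59375) = 96/307, f(5.15625) = 96/325, f(5.71875) = 96/343.
Sum = Δs · [f(1.78125) + f(2.34375) + f(2.90625) + ...].
Sum ≈ 1.57767.

1.57767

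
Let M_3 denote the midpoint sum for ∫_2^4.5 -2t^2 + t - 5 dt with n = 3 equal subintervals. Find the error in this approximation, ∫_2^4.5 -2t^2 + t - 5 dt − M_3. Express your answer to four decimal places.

Exact integral: ∫_2^4.5 f(t) dt ≈ -59.791667.
M_3 ≈ -59.502315.
Error ≈ -59.791667 − (-59.502315) ≈ -0.2894.

-0.2894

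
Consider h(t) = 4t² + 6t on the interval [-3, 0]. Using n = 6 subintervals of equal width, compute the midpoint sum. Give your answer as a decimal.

8.75

Δt = (0 − (-3))/6 = 0.5.
Midpoints: -2.75, -2.25, -1.75, -1.25, -0.75, -0.25.
h(-2.75) = 13.75, h(-2.25) = 6.75, h(-1.75) = 1.75, h(-1.25) = -1.25, h(-0.75) = -2.25, h(-0.25) = -1.25.
Sum = Δt · [h(-2.75) + h(-2.25) + h(-1.75) + ...].
Sum = 8.75.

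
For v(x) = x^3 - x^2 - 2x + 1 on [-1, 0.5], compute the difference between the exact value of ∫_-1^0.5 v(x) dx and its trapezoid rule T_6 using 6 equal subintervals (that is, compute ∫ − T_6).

Exact integral: ∫_-1^0.5 v(x) dx = 1.640625.
T_6 = 1.61328125.
Error = 1.640625 − 1.61328125 = 0.02734375.

0.02734375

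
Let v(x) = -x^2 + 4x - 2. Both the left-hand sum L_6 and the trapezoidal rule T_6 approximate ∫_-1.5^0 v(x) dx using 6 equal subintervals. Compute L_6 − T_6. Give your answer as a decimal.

L_6 = -9.671875.
T_6 = -8.640625.
L_6 − T_6 = -1.03125.

-1.03125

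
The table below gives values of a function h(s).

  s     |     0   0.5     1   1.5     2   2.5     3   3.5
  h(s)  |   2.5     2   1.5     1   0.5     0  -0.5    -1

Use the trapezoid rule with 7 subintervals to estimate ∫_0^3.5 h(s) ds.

Δs = 0.5.
T_7 = (0.5/2)·[2.5 + 2·2 + 2·1.5 + 2·1 + 2·0.5 + 2·0 + 2·(-0.5) + (-1)] = 2.625.

2.625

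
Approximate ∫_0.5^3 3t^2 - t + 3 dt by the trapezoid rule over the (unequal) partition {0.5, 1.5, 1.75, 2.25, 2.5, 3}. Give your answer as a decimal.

Subinterval widths: 1, 0.25, 0.5, 0.25, 0.5.
f(0.5) = 3.25, f(1.5) = 8.25, f(1.75) = 10.4375, f(2.25) = 15.9375, f(2.5) = 19.25, f(3) = 27.
On each subinterval the trapezoid contributes (Δt_i/2)·[f(t_{i-1}) + f(t_i)].
Sum = 30.640625.

30.640625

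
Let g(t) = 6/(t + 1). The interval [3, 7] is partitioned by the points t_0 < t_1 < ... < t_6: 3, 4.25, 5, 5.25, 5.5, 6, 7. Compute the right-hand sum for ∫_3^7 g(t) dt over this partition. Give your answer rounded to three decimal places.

3.828

Subinterval widths: 1.25, 0.75, 0.25, 0.25, 0.5, 1.
Right endpoints: 4.25, 5, 5.25, 5.5, 6, 7.
g(4.25) = 8/7, g(5) = 1, g(5.25) = 0.96, g(5.5) = 12/13, g(6) = 6/7, g(7) = 0.75.
Sum = Σ Δt_i · g(t_i).
Sum ≈ 3.828.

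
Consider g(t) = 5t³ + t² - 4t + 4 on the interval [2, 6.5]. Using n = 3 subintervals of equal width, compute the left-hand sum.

Δt = (6.5 − 2)/3 = 1.5.
Left endpoints: 2, 3.5, 5.
g(2) = 40, g(3.5) = 216.625, g(5) = 634.
Sum = Δt · [g(2) + g(3.5) + g(5)].
Sum = 1335.9375.

1335.9375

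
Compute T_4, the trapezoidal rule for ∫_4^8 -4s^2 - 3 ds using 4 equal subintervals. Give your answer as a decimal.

-612

Δs = (8 − 4)/4 = 1.
f(4) = -67, f(5) = -103, f(6) = -147, f(7) = -199, f(8) = -259.
T_4 = (Δs/2)·[f(s_0) + 2f(s_1) + 2f(s_2) + 2f(s_3) + f(s_4)].
Sum = -612.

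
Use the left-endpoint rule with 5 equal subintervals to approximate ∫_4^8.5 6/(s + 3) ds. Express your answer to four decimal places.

3.1347

Δs = (8.5 − 4)/5 = 0.9.
Left endpoints: 4, 4.9, 5.8, 6.7, 7.6.
f(4) = 6/7, f(4.9) = 60/79, f(5.8) = 15/22, f(6.7) = 60/97, f(7.6) = 30/53.
Sum = Δs · [f(4) + f(4.9) + f(5.8) + f(6.7) + f(7.6)].
Sum ≈ 3.1347.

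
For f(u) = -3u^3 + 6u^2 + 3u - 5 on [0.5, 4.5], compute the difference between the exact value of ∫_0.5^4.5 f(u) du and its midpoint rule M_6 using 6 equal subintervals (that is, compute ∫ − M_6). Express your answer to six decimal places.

Exact integral: ∫_0.5^4.5 f(u) du = -115.5.
M_6 ≈ -113.05555556.
Error ≈ -115.5 − (-113.05555556) ≈ -2.444444.

-2.444444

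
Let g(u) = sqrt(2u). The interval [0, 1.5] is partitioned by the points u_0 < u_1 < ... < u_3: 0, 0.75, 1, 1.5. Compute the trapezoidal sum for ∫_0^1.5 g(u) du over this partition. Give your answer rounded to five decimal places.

1.57572

Subinterval widths: 0.75, 0.25, 0.5.
g(0) ≈ 0.00000, g(0.75) ≈ 1.22474, g(1) ≈ 1.41421, g(1.5) ≈ 1.73205.
On each subinterval the trapezoid contributes (Δu_i/2)·[g(u_{i-1}) + g(u_i)].
Sum ≈ 1.57572.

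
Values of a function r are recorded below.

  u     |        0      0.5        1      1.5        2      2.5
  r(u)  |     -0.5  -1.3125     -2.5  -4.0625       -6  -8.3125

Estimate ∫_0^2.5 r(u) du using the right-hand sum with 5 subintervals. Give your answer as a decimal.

-11.09375

Δu = 0.5.
Sum = 0.5·[(-1.3125) + (-2.5) + (-4.0625) + (-6) + (-8.3125)] = -11.09375.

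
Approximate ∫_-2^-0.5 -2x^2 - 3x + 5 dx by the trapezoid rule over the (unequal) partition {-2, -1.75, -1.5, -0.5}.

Subinterval widths: 0.25, 0.25, 1.
f(-2) = 3, f(-1.75) = 4.125, f(-1.5) = 5, f(-0.5) = 6.
On each subinterval the trapezoid contributes (Δx_i/2)·[f(x_{i-1}) + f(x_i)].
Sum = 7.53125.

7.53125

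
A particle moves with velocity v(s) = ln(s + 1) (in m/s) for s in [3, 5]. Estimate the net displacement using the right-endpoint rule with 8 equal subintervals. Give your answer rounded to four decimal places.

Δs = (5 − 3)/8 = 0.25.
Right endpoints: 3.25, 3.5, 3.75, 4, 4.25, 4.5, 4.75, 5.
v(3.25) ≈ 1.4469, v(3.5) ≈ 1.5041, v(3.75) ≈ 1.5581, v(4) ≈ 1.6094, v(4.25) ≈ 1.6582, v(4.5) ≈ 1.7047, v(4.75) ≈ 1.7492, v(5) ≈ 1.7918.
Sum = Δs · [v(3.25) + v(3.5) + v(3.75) + ...].
Sum ≈ 3.2556.

3.2556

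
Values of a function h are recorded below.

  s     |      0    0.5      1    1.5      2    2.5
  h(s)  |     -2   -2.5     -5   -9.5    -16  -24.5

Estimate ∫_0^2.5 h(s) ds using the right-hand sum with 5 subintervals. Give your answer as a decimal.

Δs = 0.5.
Sum = 0.5·[(-2.5) + (-5) + (-9.5) + (-16) + (-24.5)] = -28.75.

-28.75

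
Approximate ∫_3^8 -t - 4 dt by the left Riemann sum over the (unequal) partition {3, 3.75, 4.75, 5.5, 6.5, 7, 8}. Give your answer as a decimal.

Subinterval widths: 0.75, 1, 0.75, 1, 0.5, 1.
Left endpoints: 3, 3.75, 4.75, 5.5, 6.5, 7.
f(3) = -7, f(3.75) = -7.75, f(4.75) = -8.75, f(5.5) = -9.5, f(6.5) = -10.5, f(7) = -11.
Sum = Σ Δt_i · f(t_i).
Sum = -45.3125.

-45.3125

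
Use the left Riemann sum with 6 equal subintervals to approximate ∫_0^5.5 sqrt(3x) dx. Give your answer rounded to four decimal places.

12.7421

Δx = (5.5 − 0)/6 = 11/12.
Left endpoints: 0, 11/12, 11/6, 2.75, 11/3, 55/12.
f(0) ≈ 0.0000, f(11/12) ≈ 1.6583, f(11/6) ≈ 2.3452, f(2.75) ≈ 2.8723, f(11/3) ≈ 3.3166, f(55/12) ≈ 3.7081.
Sum = Δx · [f(0) + f(11/12) + f(11/6) + ...].
Sum ≈ 12.7421.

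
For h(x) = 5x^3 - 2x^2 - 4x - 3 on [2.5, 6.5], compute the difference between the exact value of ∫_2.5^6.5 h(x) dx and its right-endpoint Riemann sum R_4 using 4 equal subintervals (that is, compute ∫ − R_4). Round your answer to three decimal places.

Exact integral: ∫_2.5^6.5 h(x) dx ≈ 1925.83333.
R_4 = 2573.
Error ≈ 1925.83333 − 2573 ≈ -647.167.

-647.167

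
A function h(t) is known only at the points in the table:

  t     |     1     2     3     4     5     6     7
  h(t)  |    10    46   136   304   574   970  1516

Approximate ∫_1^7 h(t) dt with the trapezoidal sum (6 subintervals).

2793

Δt = 1.
T_6 = (1/2)·[10 + 2·46 + 2·136 + 2·304 + 2·574 + 2·970 + 1516] = 2793.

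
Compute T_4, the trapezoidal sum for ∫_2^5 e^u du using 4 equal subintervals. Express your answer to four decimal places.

147.5735

Δu = (5 − 2)/4 = 0.75.
f(2) ≈ 7.3891, f(2.75) ≈ 15.6426, f(3.5) ≈ 33.1155, f(4.25) ≈ 70.1054, f(5) ≈ 148.4132.
T_4 = (Δu/2)·[f(u_0) + 2f(u_1) + 2f(u_2) + 2f(u_3) + f(u_4)].
Sum ≈ 147.5735.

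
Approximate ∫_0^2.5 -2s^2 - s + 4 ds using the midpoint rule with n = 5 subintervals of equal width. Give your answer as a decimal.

-3.4375

Δs = (2.5 − 0)/5 = 0.5.
Midpoints: 0.25, 0.75, 1.25, 1.75, 2.25.
f(0.25) = 3.625, f(0.75) = 2.125, f(1.25) = -0.375, f(1.75) = -3.875, f(2.25) = -8.375.
Sum = Δs · [f(0.25) + f(0.75) + f(1.25) + f(1.75) + f(2.25)].
Sum = -3.4375.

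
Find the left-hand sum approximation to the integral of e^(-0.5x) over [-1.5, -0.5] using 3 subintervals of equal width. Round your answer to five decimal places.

1.80863

Δx = (-0.5 − (-1.5))/3 = 1/3.
Left endpoints: -1.5, -7/6, -5/6.
f(-1.5) ≈ 2.11700, f(-7/6) ≈ 1.79200, f(-5/6) ≈ 1.51690.
Sum = Δx · [f(-1.5) + f(-7/6) + f(-5/6)].
Sum ≈ 1.80863.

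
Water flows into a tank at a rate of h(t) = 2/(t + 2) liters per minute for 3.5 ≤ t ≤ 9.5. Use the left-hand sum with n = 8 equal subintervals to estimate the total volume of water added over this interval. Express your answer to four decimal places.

1.5487

Δt = (9.5 − 3.5)/8 = 0.75.
Left endpoints: 3.5, 4.25, 5, 5.75, 6.5, 7.25, 8, 8.75.
h(3.5) = 4/11, h(4.25) = 0.32, h(5) = 2/7, h(5.75) = 8/31, h(6.5) = 4/17, h(7.25) = 8/37, h(8) = 0.2, h(8.75) = 8/43.
Sum = Δt · [h(3.5) + h(4.25) + h(5) + ...].
Sum ≈ 1.5487.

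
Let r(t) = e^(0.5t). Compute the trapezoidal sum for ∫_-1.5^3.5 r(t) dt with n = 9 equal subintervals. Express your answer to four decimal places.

10.6323

Δt = (3.5 − (-1.5))/9 = 5/9.
r(-1.5) ≈ 0.4724, r(-17/18) ≈ 0.6236, r(-7/18) ≈ 0.8233, r(1/6) ≈ 1.0869, r(13/18) ≈ 1.4349, r(23/18) ≈ 1.8944, r(11/6) ≈ 2.5009, r(43/18) ≈ 3.3017, r(53/18) ≈ 4.3589, r(3.5) ≈ 5.7546.
T_9 = (Δt/2)·[r(t_0) + 2r(t_1) + ... + 2r(t_{8}) + r(t_9)].
Sum ≈ 10.6323.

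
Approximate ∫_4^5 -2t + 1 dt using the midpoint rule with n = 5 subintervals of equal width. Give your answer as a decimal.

-8

Δt = (5 − 4)/5 = 0.2.
Midpoints: 4.1, 4.3, 4.5, 4.7, 4.9.
f(4.1) = -7.2, f(4.3) = -7.6, f(4.5) = -8, f(4.7) = -8.4, f(4.9) = -8.8.
Sum = Δt · [f(4.1) + f(4.3) + f(4.5) + f(4.7) + f(4.9)].
Sum = -8.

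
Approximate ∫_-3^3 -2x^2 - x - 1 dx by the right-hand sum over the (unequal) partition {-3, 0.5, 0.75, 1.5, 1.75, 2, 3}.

Subinterval widths: 3.5, 0.25, 0.75, 0.25, 0.25, 1.
Right endpoints: 0.5, 0.75, 1.5, 1.75, 2, 3.
f(0.5) = -2, f(0.75) = -2.875, f(1.5) = -7, f(1.75) = -8.875, f(2) = -11, f(3) = -22.
Sum = Σ Δx_i · f(x_i).
Sum = -39.9375.

-39.9375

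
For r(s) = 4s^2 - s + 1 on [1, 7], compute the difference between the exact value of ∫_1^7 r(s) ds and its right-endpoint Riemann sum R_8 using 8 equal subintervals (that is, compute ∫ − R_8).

-72

Exact integral: ∫_1^7 r(s) ds = 438.
R_8 = 510.
Error = 438 − 510 = -72.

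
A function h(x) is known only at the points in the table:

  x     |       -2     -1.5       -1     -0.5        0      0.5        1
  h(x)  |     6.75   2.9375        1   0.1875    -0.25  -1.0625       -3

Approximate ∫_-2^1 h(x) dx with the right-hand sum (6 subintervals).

Δx = 0.5.
Sum = 0.5·[2.9375 + 1 + 0.1875 + (-0.25) + (-1.0625) + (-3)] = -0.09375.

-0.09375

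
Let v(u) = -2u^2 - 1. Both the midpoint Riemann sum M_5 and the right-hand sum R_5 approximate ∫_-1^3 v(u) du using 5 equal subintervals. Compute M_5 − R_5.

7.68

M_5 = -22.24.
R_5 = -29.92.
M_5 − R_5 = 7.68.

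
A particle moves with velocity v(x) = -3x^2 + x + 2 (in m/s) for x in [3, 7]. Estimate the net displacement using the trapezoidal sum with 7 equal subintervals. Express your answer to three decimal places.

-288.653

Δx = (7 − 3)/7 = 4/7.
v(3) = -22, v(25/7) = -1602/49, v(29/7) = -2222/49, v(33/7) = -2938/49, v(37/7) = -3750/49, v(41/7) = -4658/49, v(45/7) = -5662/49, v(7) = -138.
T_7 = (Δx/2)·[v(x_0) + 2v(x_1) + ... + 2v(x_{6}) + v(x_7)].
Sum ≈ -288.653.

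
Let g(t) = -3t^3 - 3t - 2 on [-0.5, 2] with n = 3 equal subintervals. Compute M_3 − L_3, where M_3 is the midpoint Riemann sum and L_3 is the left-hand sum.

-10.3515625

M_3 = -21.6015625.
L_3 = -11.25.
M_3 − L_3 = -10.3515625.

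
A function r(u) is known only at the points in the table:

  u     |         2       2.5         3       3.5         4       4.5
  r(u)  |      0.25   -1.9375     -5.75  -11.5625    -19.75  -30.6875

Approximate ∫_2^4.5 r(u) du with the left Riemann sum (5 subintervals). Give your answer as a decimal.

Δu = 0.5.
Sum = 0.5·[0.25 + (-1.9375) + (-5.75) + (-11.5625) + (-19.75)] = -19.375.

-19.375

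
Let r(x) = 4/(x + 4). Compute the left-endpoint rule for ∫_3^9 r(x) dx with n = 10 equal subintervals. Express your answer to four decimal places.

Δx = (9 − 3)/10 = 0.6.
Left endpoints: 3, 3.6, 4.2, 4.8, 5.4, 6, 6.6, 7.2, 7.8, 8.4.
r(3) = 4/7, r(3.6) = 10/19, r(4.2) = 20/41, r(4.8) = 5/11, r(5.4) = 20/47, r(6) = 0.4, r(6.6) = 20/53, r(7.2) = 5/14, r(7.8) = 20/59, r(8.4) = 10/31.
Sum = Δx · [r(3) + r(3.6) + r(4.2) + ...].
Sum ≈ 2.5570.

2.5570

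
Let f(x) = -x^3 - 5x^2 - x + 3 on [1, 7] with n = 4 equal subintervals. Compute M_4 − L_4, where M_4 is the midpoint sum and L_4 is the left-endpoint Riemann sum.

-383.625

M_4 = -1156.875.
L_4 = -773.25.
M_4 − L_4 = -383.625.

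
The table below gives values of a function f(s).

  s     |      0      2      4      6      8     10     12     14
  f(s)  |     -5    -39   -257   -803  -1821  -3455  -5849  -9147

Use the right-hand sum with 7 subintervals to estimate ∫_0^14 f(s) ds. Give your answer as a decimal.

-42742

Δs = 2.
Sum = 2·[(-39) + (-257) + (-803) + (-1821) + (-3455) + (-5849) + (-9147)] = -42742.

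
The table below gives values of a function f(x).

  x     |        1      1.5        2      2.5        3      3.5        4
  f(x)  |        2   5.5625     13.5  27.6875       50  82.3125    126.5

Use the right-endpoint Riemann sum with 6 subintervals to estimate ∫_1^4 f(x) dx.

152.78125

Δx = 0.5.
Sum = 0.5·[5.5625 + 13.5 + 27.6875 + 50 + 82.3125 + 126.5] = 152.78125.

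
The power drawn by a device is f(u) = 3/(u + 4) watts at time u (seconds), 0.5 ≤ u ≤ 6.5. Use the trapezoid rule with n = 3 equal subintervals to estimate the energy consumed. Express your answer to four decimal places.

Δu = (6.5 − 0.5)/3 = 2.
f(0.5) = 2/3, f(2.5) = 6/13, f(4.5) = 6/17, f(6.5) = 2/7.
T_3 = (Δu/2)·[f(u_0) + 2f(u_1) + 2f(u_2) + f(u_3)].
Sum ≈ 2.5813.

2.5813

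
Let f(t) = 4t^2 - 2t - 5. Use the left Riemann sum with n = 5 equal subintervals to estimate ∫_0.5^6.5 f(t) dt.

206.16

Δt = (6.5 − 0.5)/5 = 1.2.
Left endpoints: 0.5, 1.7, 2.9, 4.1, 5.3.
f(0.5) = -5, f(1.7) = 3.16, f(2.9) = 22.84, f(4.1) = 54.04, f(5.3) = 96.76.
Sum = Δt · [f(0.5) + f(1.7) + f(2.9) + f(4.1) + f(5.3)].
Sum = 206.16.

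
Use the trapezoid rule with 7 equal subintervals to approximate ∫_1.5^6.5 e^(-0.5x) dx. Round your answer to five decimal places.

Δx = (6.5 − 1.5)/7 = 5/7.
f(1.5) ≈ 0.47237, f(31/14) ≈ 0.33050, f(41/14) ≈ 0.23124, f(51/14) ≈ 0.16179, f(61/14) ≈ 0.11320, f(71/14) ≈ 0.07921, f(81/14) ≈ 0.05542, f(6.5) ≈ 0.03877.
T_7 = (Δx/2)·[f(x_0) + 2f(x_1) + ... + 2f(x_{6}) + f(x_7)].
Sum ≈ 0.87638.

0.87638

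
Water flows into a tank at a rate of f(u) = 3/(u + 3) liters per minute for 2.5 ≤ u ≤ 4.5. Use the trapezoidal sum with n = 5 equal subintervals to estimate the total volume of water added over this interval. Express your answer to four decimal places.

Δu = (4.5 − 2.5)/5 = 0.4.
f(2.5) = 6/11, f(2.9) = 30/59, f(3.3) = 10/21, f(3.7) = 30/67, f(4.1) = 30/71, f(4.5) = 0.4.
T_5 = (Δu/2)·[f(u_0) + 2f(u_1) + ... + 2f(u_{4}) + f(u_5)].
Sum ≈ 0.9311.

0.9311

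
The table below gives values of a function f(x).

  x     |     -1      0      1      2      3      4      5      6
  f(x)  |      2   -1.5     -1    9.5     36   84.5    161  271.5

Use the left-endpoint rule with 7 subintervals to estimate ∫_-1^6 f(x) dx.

290.5

Δx = 1.
Sum = 1·[2 + (-1.5) + (-1) + 9.5 + 36 + 84.5 + 161] = 290.5.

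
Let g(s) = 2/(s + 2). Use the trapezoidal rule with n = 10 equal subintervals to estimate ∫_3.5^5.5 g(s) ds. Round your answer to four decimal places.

Δs = (5.5 − 3.5)/10 = 0.2.
g(3.5) = 4/11, g(3.7) = 20/57, g(3.9) = 20/59, g(4.1) = 20/61, g(4.3) = 20/63, g(4.5) = 4/13, g(4.7) = 20/67, g(4.9) = 20/69, g(5.1) = 20/71, g(5.3) = 20/73, g(5.5) = 4/15.
T_10 = (Δs/2)·[g(s_0) + 2g(s_1) + ... + 2g(s_{9}) + g(s_10)].
Sum ≈ 0.6204.

0.6204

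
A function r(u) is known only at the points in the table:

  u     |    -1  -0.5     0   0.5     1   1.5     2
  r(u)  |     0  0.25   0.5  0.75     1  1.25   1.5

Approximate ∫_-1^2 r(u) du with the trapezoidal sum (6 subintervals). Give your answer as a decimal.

2.25

Δu = 0.5.
T_6 = (0.5/2)·[0 + 2·0.25 + 2·0.5 + 2·0.75 + 2·1 + 2·1.25 + 1.5] = 2.25.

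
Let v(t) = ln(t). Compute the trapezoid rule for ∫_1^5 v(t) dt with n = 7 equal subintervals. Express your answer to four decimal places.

Δt = (5 − 1)/7 = 4/7.
v(1) ≈ 0.0000, v(11/7) ≈ 0.4520, v(15/7) ≈ 0.7621, v(19/7) ≈ 0.9985, v(23/7) ≈ 1.1896, v(27/7) ≈ 1.3499, v(31/7) ≈ 1.4881, v(5) ≈ 1.6094.
T_7 = (Δt/2)·[v(t_0) + 2v(t_1) + ... + 2v(t_{6}) + v(t_7)].
Sum ≈ 4.0257.

4.0257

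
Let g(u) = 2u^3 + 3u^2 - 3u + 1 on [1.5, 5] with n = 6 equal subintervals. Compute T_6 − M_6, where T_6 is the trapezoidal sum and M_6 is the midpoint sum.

T_6 ≈ 405.4348958.
M_6 ≈ 398.7356771.
T_6 − M_6 = 6.69921875.

6.69921875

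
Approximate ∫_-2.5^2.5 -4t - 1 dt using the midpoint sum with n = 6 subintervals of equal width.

Δt = (2.5 − (-2.5))/6 = 5/6.
Midpoints: -25/12, -1.25, -5/12, 5/12, 1.25, 25/12.
f(-25/12) = 22/3, f(-1.25) = 4, f(-5/12) = 2/3, f(5/12) = -8/3, f(1.25) = -6, f(25/12) = -28/3.
Sum = Δt · [f(-25/12) + f(-1.25) + f(-5/12) + ...].
Sum = -5.

-5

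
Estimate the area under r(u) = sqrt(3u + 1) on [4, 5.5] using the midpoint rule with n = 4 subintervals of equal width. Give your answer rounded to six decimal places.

Δu = (5.5 − 4)/4 = 0.375.
Midpoints: 4.1875, 4.5625, 4.9375, 5.3125.
r(4.1875) ≈ 3.682730, r(4.5625) ≈ 3.832427, r(4.9375) ≈ 3.976493, r(5.3125) ≈ 4.115519.
Sum = Δu · [r(4.1875) + r(4.5625) + r(4.9375) + r(5.3125)].
Sum ≈ 5.852689.

5.852689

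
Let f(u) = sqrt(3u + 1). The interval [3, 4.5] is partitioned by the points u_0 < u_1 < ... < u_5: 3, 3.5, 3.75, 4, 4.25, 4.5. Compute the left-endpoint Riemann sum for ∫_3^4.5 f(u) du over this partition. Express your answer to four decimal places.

Subinterval widths: 0.5, 0.25, 0.25, 0.25, 0.25.
Left endpoints: 3, 3.5, 3.75, 4, 4.25.
f(3) ≈ 3.1623, f(3.5) ≈ 3.3912, f(3.75) ≈ 3.5000, f(4) ≈ 3.6056, f(4.25) ≈ 3.7081.
Sum = Σ Δu_i · f(u_i).
Sum ≈ 5.1323.

5.1323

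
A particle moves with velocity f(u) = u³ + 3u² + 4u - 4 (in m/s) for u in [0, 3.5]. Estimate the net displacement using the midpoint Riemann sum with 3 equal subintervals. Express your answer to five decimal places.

Δu = (3.5 − 0)/3 = 7/6.
Midpoints: 7/12, 1.75, 35/12.
f(7/12) = -773/1728, f(1.75) = 17.546875, f(35/12) = 100223/1728.
Sum = Δu · [f(7/12) + f(1.75) + f(35/12)].
Sum ≈ 87.61545.

87.61545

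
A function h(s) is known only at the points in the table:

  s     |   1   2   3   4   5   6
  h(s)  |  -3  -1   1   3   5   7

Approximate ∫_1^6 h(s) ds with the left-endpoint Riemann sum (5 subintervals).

5

Δs = 1.
Sum = 1·[(-3) + (-1) + 1 + 3 + 5] = 5.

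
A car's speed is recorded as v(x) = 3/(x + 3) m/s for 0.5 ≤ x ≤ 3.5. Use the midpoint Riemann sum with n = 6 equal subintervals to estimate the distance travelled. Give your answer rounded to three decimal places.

Δx = (3.5 − 0.5)/6 = 0.5.
Midpoints: 0.75, 1.25, 1.75, 2.25, 2.75, 3.25.
v(0.75) = 0.8, v(1.25) = 12/17, v(1.75) = 12/19, v(2.25) = 4/7, v(2.75) = 12/23, v(3.25) = 0.48.
Sum = Δx · [v(0.75) + v(1.25) + v(1.75) + ...].
Sum ≈ 1.855.

1.855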